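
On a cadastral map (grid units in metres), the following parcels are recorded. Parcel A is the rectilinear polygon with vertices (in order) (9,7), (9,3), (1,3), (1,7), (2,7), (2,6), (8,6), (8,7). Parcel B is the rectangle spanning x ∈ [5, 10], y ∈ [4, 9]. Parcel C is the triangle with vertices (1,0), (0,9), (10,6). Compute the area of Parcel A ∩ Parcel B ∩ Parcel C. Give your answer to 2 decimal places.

The intersection is the polygon with vertices (5,4), (5,6), (8,6), (8,6.6), (9,6.3), (9,5.333), (7,4).
By the shoelace formula its area is 7.12.

7.12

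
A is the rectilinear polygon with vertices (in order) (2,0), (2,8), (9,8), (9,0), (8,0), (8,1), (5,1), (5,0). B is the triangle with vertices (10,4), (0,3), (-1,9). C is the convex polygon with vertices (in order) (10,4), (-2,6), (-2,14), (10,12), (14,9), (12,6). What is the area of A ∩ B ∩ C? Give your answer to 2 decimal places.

9.07

The intersection is the polygon with vertices (9,4.455), (9,4.167), (2,5.333), (2,7.636).
By the shoelace formula its area is 9.07.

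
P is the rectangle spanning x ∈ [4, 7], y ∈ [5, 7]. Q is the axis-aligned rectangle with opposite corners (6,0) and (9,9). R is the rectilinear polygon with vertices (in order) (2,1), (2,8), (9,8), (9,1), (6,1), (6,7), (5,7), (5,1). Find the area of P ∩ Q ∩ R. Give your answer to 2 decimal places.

The intersection is the polygon with vertices (7,5), (6,5), (6,7), (7,7).
By the shoelace formula its area is 2.00.

2.00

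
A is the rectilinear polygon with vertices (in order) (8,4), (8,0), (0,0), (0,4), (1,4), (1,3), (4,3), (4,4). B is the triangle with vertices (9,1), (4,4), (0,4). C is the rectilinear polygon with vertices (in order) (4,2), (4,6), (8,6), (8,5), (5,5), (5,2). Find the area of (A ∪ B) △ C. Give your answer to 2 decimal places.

|A ∪ B| = 31.4667.
|(A ∪ B) ∩ C| = 2.
|(A ∪ B) △ C| = 31.4667 + 7 − 4 = 34.47.

34.47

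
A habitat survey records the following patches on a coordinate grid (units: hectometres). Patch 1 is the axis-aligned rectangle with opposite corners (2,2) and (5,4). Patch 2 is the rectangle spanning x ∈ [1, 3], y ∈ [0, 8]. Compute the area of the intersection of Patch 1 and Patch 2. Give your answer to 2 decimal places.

2.00

|Patch 1∩Patch 2|: x∈[2,3], y∈[2,4] → 1·2 = 2.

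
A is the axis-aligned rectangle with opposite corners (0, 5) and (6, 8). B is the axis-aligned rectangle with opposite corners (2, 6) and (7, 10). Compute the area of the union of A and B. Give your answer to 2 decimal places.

30.00

By inclusion–exclusion:
Individual areas: |A| = 18, |B| = 20.
|A∩B|: x∈[2,6], y∈[6,8] → 4·2 = 8.
|A ∪ B| = 38 − 8 = 30.00.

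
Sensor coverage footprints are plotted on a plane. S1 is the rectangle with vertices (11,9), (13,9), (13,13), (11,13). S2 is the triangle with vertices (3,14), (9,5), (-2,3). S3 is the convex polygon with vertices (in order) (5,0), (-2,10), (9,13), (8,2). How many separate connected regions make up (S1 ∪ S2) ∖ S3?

(S1 ∪ S2) ∖ S3 splits into 4 disjoint pieces (area 8, area 3.7635, area 0.398, area 8.4617).

4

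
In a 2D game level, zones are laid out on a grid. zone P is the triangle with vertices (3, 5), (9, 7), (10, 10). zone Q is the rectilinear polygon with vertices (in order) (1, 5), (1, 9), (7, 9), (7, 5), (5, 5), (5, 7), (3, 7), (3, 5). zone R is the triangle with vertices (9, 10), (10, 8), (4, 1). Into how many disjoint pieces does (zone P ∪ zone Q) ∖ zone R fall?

2

(zone P ∪ zone Q) ∖ zone R splits into 2 disjoint pieces (area 21.1953, area 0.3368).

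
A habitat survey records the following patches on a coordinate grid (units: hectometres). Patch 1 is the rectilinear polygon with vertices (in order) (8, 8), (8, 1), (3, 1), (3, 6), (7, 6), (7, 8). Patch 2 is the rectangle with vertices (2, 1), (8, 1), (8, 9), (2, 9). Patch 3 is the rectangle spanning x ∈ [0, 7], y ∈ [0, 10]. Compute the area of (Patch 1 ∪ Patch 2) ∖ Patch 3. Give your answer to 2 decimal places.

|Patch 1 ∪ Patch 2| = 48.
|(Patch 1 ∪ Patch 2) ∩ Patch 3| = 40.
|(Patch 1 ∪ Patch 2) ∖ Patch 3| = 48 − 40 = 8.00.

8.00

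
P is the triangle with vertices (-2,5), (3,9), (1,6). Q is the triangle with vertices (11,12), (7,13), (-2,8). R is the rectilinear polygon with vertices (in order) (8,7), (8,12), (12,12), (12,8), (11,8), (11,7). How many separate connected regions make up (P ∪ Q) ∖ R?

(P ∪ Q) ∖ R splits into 2 disjoint pieces (area 3.5, area 13.1154).

2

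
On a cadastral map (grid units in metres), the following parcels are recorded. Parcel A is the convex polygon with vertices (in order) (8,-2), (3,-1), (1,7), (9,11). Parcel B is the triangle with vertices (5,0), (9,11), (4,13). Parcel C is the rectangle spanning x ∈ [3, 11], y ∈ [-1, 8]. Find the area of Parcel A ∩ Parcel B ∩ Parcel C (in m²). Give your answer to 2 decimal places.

The intersection is the polygon with vertices (5,0), (4.385,8), (7.909,8).
By the shoelace formula its area is 14.10.

14.10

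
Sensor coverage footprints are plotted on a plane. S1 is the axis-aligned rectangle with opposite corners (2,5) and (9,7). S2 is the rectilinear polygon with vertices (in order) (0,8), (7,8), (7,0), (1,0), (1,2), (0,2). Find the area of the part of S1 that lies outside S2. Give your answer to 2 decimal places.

4.00

|S1| = 14, |S1∩S2| = 10.
|S1 ∖ S2| = |S1| − |S1∩S2| = 14 − 10 = 4.00.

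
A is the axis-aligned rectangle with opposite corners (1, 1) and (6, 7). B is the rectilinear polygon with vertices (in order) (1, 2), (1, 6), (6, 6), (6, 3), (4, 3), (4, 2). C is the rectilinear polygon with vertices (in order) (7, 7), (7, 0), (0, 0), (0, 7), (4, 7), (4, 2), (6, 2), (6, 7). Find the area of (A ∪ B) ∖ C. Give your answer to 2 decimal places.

10.00

|A ∪ B| = 30.
|(A ∪ B) ∩ C| = 20.
|(A ∪ B) ∖ C| = 30 − 20 = 10.00.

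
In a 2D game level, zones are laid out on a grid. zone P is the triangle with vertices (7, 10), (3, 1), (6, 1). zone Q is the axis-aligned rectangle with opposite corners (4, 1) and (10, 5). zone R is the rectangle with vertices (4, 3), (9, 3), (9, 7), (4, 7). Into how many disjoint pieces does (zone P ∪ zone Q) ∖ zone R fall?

(zone P ∪ zone Q) ∖ zone R splits into 2 disjoint pieces (area 1.5, area 15.125).

2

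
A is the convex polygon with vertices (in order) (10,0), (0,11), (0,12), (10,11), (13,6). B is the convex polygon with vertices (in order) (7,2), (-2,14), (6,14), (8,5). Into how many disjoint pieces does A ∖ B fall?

A ∖ B splits into 2 disjoint pieces (area 41.8243, area 0.2381).

2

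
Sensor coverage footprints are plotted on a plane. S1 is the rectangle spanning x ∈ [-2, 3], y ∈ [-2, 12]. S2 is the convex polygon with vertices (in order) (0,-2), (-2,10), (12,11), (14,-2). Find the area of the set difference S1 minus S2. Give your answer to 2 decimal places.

|S1| = 70, |S1∩S2| = 48.8929.
|S1 ∖ S2| = |S1| − |S1∩S2| = 70 − 48.8929 = 21.11.

21.11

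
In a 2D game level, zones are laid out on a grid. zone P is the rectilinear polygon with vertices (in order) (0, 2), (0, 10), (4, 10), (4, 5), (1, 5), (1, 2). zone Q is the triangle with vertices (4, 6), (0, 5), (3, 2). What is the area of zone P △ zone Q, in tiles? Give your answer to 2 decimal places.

|zone P| = 23, |zone Q| = 7.5, |zone P∩zone Q| = 2.375.
|zone P △ zone Q| = |zone P| + |zone Q| − 2·|zone P∩zone Q| = 23 + 7.5 − 4.75 = 25.75.

25.75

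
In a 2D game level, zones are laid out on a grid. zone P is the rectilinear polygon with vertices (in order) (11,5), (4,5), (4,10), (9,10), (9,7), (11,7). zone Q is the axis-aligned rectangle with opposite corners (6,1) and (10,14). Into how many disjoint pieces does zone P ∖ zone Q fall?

2

zone P ∖ zone Q splits into 2 disjoint pieces (area 2, area 10).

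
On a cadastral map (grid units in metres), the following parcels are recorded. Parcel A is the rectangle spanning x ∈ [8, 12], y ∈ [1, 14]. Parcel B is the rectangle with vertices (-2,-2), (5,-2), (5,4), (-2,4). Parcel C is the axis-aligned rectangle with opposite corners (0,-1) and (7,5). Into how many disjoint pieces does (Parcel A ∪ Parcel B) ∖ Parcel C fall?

(Parcel A ∪ Parcel B) ∖ Parcel C splits into 2 disjoint pieces (area 52, area 17).

2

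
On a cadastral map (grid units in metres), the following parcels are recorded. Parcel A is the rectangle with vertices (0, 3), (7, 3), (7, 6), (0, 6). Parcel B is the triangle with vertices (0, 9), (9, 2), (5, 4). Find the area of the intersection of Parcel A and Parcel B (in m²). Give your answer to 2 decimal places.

3.16

The intersection is the polygon with vertices (7,3), (5,4), (3,6), (3.857,6), (7,3.556).
By the shoelace formula its area is 3.16.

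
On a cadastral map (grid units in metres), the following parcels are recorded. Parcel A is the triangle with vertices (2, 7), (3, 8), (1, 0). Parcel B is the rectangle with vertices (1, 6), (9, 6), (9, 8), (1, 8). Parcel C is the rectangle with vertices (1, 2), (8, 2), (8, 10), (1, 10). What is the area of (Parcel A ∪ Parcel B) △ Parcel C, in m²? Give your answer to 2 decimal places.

42.50

|Parcel A ∪ Parcel B| = 17.9286.
|(Parcel A ∪ Parcel B) ∩ Parcel C| = 15.7143.
|(Parcel A ∪ Parcel B) △ Parcel C| = 17.9286 + 56 − 31.4286 = 42.50.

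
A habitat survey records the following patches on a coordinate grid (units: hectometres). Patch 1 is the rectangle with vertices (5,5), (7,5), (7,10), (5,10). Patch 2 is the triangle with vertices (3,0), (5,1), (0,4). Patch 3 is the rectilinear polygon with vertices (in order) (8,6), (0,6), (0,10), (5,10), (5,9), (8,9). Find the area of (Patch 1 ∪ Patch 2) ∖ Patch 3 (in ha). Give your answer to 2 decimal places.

9.50

|Patch 1 ∪ Patch 2| = 15.5.
|(Patch 1 ∪ Patch 2) ∩ Patch 3| = 6.
|(Patch 1 ∪ Patch 2) ∖ Patch 3| = 15.5 − 6 = 9.50.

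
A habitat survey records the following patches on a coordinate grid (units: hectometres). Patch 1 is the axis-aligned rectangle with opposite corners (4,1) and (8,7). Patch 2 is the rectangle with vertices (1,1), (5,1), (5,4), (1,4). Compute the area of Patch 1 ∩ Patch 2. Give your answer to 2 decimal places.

3.00

|Patch 1∩Patch 2|: x∈[4,5], y∈[1,4] → 1·3 = 3.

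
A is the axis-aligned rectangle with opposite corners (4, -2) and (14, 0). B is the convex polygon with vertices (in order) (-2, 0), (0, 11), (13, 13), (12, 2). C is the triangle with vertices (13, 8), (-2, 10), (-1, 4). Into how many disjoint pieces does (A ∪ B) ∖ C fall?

3

(A ∪ B) ∖ C splits into 3 disjoint pieces (area 20, area 39.753, area 66.3188).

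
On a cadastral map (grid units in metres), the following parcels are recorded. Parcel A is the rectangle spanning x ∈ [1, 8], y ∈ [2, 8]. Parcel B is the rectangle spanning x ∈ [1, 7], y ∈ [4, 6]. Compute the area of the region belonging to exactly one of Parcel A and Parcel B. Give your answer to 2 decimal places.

30.00

|Parcel A∩Parcel B|: x∈[1,7], y∈[4,6] → 6·2 = 12.
|Parcel A △ Parcel B| = |Parcel A| + |Parcel B| − 2·|Parcel A∩Parcel B| = 42 + 12 − 24 = 30.00.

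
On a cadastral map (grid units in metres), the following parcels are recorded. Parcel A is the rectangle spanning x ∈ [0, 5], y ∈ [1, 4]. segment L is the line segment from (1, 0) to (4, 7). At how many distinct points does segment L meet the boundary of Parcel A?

The segment meets the boundary at (2.714,4), (1.429,1).

2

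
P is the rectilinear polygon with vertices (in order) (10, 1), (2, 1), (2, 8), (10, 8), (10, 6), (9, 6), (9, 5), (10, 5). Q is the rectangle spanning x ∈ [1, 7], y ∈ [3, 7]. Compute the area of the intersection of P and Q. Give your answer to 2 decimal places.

The intersection is the polygon with vertices (2,7), (7,7), (7,3), (2,3).
By the shoelace formula its area is 20.00.

20.00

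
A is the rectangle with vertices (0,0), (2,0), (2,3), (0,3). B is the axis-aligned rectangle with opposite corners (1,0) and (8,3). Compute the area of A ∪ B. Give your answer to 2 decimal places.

24.00

By inclusion–exclusion:
Individual areas: |A| = 6, |B| = 21.
|A∩B|: x∈[1,2], y∈[0,3] → 1·3 = 3.
|A ∪ B| = 27 − 3 = 24.00.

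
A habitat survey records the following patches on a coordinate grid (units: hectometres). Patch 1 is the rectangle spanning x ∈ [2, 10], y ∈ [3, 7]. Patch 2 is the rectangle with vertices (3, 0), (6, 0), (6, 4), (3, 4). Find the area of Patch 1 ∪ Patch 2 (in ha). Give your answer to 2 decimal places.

41.00

By inclusion–exclusion:
Individual areas: |Patch 1| = 32, |Patch 2| = 12.
|Patch 1∩Patch 2|: x∈[3,6], y∈[3,4] → 3·1 = 3.
|Patch 1 ∪ Patch 2| = 44 − 3 = 41.00.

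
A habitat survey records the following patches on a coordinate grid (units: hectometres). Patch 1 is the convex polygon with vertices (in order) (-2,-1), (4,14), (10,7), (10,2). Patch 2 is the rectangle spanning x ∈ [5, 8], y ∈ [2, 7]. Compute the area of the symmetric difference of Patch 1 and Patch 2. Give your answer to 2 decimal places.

|Patch 1| = 96, |Patch 2| = 15, |Patch 1∩Patch 2| = 15.
|Patch 1 △ Patch 2| = |Patch 1| + |Patch 2| − 2·|Patch 1∩Patch 2| = 96 + 15 − 30 = 81.00.

81.00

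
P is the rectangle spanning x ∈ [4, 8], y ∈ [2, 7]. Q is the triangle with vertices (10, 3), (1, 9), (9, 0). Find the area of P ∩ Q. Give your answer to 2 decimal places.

The intersection is the polygon with vertices (8,2), (7.222,2), (4,5.625), (4,7), (8,4.333).
By the shoelace formula its area is 8.83.

8.83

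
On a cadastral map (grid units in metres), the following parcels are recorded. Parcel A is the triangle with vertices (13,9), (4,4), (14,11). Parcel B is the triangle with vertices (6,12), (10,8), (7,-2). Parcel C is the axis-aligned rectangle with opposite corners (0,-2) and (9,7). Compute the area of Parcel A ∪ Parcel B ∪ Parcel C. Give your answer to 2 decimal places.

By inclusion–exclusion:
Individual areas: |Parcel A| = 6.5, |Parcel B| = 26, |Parcel C| = 81.
|Parcel A∩Parcel B| = 2.0708.
|Parcel A∩Parcel C| = 1.627.
|Parcel B∩Parcel C| = 14.2262.
|Parcel A∩Parcel B∩Parcel C| = 1.1895.
|Parcel A ∪ Parcel B ∪ Parcel C| = 113.5 − 17.924 + 1.1895 = 96.77.

96.77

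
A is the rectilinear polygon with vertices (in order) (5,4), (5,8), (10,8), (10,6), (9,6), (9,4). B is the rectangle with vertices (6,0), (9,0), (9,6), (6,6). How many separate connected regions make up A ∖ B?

1

A ∖ B is a single connected region.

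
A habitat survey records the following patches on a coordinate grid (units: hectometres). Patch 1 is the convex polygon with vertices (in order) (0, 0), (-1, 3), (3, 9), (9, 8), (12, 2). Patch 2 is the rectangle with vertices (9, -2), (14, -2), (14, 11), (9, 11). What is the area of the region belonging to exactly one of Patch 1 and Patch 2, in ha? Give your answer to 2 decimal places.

|Patch 1| = 76.5, |Patch 2| = 65, |Patch 1∩Patch 2| = 9.75.
|Patch 1 △ Patch 2| = |Patch 1| + |Patch 2| − 2·|Patch 1∩Patch 2| = 76.5 + 65 − 19.5 = 122.00.

122.00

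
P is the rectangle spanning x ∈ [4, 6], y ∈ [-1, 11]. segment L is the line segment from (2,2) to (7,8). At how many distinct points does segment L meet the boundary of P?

The segment meets the boundary at (6,6.8), (4,4.4).

2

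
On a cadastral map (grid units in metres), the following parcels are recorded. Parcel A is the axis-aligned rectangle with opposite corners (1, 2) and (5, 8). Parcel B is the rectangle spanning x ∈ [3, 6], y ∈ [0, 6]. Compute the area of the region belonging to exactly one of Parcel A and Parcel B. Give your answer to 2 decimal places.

|Parcel A∩Parcel B|: x∈[3,5], y∈[2,6] → 2·4 = 8.
|Parcel A △ Parcel B| = |Parcel A| + |Parcel B| − 2·|Parcel A∩Parcel B| = 24 + 18 − 16 = 26.00.

26.00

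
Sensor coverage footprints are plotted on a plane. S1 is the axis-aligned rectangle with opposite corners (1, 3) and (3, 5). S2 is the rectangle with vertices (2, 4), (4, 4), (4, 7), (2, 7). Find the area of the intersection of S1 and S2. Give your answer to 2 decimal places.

1.00

|S1∩S2|: x∈[2,3], y∈[4,5] → 1·1 = 1.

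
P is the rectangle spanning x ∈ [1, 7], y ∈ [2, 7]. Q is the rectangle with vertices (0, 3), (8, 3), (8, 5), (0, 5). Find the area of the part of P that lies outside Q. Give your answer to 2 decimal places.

|P∩Q|: x∈[1,7], y∈[3,5] → 6·2 = 12.
|P| = 30.
|P ∖ Q| = |P| − |P∩Q| = 30 − 12 = 18.00.

18.00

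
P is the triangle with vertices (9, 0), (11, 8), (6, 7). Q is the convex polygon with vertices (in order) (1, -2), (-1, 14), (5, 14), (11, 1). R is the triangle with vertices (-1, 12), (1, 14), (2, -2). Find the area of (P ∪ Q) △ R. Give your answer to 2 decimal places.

|P ∪ Q| = 128.4311.
|(P ∪ Q) ∩ R| = 16.6159.
|(P ∪ Q) △ R| = 128.4311 + 17 − 33.2318 = 112.20.

112.20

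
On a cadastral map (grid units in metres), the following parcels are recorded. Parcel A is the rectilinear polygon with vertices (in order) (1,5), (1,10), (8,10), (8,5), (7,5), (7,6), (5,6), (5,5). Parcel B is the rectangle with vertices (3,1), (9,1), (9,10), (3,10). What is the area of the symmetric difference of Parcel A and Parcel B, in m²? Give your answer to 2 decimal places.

|Parcel A| = 33, |Parcel B| = 54, |Parcel A∩Parcel B| = 23.
|Parcel A △ Parcel B| = |Parcel A| + |Parcel B| − 2·|Parcel A∩Parcel B| = 33 + 54 − 46 = 41.00.

41.00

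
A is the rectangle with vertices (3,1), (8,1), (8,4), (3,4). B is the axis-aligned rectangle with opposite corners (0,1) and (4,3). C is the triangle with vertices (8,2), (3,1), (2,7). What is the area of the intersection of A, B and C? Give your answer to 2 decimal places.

The intersection is the polygon with vertices (4,3), (4,1.2), (3,1), (3,3).
By the shoelace formula its area is 1.90.

1.90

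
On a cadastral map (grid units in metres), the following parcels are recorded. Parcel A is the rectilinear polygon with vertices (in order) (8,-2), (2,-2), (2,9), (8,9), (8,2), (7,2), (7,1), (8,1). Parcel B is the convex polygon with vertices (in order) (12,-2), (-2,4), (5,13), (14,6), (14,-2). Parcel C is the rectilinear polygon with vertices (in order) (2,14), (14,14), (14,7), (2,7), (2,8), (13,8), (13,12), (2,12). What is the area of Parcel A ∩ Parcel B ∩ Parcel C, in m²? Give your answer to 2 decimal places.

The intersection is the polygon with vertices (8,7), (2,7), (2,8), (8,8).
By the shoelace formula its area is 6.00.

6.00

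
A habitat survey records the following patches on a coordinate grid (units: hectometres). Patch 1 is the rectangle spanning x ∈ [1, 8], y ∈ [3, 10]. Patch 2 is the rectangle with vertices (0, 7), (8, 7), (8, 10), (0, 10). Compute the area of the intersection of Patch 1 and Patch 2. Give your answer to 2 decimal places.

21.00

|Patch 1∩Patch 2|: x∈[1,8], y∈[7,10] → 7·3 = 21.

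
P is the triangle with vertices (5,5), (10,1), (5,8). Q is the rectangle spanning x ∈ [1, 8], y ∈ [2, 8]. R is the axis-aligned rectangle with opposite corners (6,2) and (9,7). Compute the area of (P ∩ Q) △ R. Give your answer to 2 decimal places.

14.10

|P ∩ Q| = 6.3.
|(P ∩ Q) ∩ R| = 3.6.
|(P ∩ Q) △ R| = 6.3 + 15 − 7.2 = 14.10.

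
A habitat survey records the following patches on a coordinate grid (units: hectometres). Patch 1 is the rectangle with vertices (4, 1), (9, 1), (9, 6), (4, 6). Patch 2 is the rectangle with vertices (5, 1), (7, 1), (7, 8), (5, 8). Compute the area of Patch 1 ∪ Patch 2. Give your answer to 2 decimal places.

29.00

By inclusion–exclusion:
Individual areas: |Patch 1| = 25, |Patch 2| = 14.
|Patch 1∩Patch 2|: x∈[5,7], y∈[1,6] → 2·5 = 10.
|Patch 1 ∪ Patch 2| = 39 − 10 = 29.00.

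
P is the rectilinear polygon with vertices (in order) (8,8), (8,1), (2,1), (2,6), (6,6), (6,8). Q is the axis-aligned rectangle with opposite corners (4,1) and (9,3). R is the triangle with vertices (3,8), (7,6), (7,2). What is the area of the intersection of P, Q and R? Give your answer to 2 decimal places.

The intersection is the polygon with vertices (7,3), (7,2), (6.333,3).
By the shoelace formula its area is 0.33.

0.33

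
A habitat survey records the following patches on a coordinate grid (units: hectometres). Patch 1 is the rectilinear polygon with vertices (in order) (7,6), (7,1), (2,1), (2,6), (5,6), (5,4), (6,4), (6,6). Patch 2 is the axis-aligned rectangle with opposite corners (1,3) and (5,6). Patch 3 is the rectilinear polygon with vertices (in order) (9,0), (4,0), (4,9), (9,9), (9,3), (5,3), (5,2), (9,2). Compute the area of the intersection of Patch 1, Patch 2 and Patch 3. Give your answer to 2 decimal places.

3.00

The intersection is the polygon with vertices (5,6), (5,4), (5,3), (4,3), (4,6).
By the shoelace formula its area is 3.00.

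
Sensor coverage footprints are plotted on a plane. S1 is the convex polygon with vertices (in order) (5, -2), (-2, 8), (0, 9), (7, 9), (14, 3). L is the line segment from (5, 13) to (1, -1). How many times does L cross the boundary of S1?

2

The segment meets the boundary at (1.957,2.348), (3.857,9).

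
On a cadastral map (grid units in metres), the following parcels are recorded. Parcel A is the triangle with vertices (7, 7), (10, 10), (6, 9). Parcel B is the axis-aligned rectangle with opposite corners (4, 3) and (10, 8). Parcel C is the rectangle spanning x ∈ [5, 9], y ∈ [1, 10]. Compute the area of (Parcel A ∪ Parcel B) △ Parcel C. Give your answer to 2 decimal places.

23.00

|Parcel A ∪ Parcel B| = 33.75.
|(Parcel A ∪ Parcel B) ∩ Parcel C| = 23.375.
|(Parcel A ∪ Parcel B) △ Parcel C| = 33.75 + 36 − 46.75 = 23.00.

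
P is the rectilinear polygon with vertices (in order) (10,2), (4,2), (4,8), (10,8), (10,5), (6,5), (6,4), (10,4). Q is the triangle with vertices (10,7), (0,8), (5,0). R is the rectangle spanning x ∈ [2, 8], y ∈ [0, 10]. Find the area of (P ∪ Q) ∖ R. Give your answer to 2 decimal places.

13.23

|P ∪ Q| = 48.8429.
|(P ∪ Q) ∩ R| = 35.6143.
|(P ∪ Q) ∖ R| = 48.8429 − 35.6143 = 13.23.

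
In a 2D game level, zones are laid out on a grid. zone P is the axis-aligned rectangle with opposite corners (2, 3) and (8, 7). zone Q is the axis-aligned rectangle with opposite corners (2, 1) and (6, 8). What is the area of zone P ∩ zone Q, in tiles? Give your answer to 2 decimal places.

|zone P∩zone Q|: x∈[2,6], y∈[3,7] → 4·4 = 16.

16.00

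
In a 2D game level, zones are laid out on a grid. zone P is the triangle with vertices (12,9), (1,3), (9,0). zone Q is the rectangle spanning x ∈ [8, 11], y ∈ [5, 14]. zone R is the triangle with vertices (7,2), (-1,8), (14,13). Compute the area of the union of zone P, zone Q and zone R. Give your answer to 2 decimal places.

By inclusion–exclusion:
Individual areas: |zone P| = 40.5, |zone Q| = 27, |zone R| = 65.
|zone P∩zone Q| = 7.7424.
|zone P∩zone R| = 15.9433.
|zone Q∩zone R| = 16.0649.
|zone P∩zone Q∩zone R| = 4.474.
|zone P ∪ zone Q ∪ zone R| = 132.5 − 39.7506 + 4.474 = 97.22.

97.22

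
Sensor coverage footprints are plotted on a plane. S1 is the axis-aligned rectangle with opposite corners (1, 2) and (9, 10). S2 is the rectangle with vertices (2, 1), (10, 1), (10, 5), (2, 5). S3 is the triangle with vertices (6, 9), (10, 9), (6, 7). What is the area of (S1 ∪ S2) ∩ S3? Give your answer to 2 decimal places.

The region (S1 ∪ S2) ∩ S3 is the polygon with vertices (9,8.5), (6,7), (6,9), (9,9).
By the shoelace formula its area is 3.75.

3.75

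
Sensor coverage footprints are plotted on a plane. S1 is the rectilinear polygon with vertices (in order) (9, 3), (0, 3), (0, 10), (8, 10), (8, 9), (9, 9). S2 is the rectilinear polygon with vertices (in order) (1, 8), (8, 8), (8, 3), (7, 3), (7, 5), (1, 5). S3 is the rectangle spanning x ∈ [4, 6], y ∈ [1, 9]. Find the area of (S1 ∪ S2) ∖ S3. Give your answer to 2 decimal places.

|S1 ∪ S2| = 62.
|(S1 ∪ S2) ∩ S3| = 12.
|(S1 ∪ S2) ∖ S3| = 62 − 12 = 50.00.

50.00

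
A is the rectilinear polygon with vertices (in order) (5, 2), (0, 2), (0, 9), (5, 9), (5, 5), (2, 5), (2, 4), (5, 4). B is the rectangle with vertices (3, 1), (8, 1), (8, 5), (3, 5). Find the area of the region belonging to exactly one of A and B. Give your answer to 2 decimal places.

44.00

|A| = 32, |B| = 20, |A∩B| = 4.
|A △ B| = |A| + |B| − 2·|A∩B| = 32 + 20 − 8 = 44.00.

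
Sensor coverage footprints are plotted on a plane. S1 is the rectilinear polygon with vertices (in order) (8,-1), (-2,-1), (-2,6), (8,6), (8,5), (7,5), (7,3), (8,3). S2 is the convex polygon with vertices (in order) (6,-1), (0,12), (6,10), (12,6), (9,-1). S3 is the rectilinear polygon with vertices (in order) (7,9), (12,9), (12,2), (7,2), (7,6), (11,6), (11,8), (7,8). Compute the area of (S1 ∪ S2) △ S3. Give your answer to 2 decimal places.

|S1 ∪ S2| = 121.1923.
|(S1 ∪ S2) ∩ S3| = 18.1548.
|(S1 ∪ S2) △ S3| = 121.1923 + 27 − 36.3095 = 111.88.

111.88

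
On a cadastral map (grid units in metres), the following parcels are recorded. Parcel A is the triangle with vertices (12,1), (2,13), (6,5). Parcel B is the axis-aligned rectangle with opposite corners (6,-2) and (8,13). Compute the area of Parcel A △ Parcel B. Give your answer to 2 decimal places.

35.33

|Parcel A| = 16, |Parcel B| = 30, |Parcel A∩Parcel B| = 5.3333.
|Parcel A △ Parcel B| = |Parcel A| + |Parcel B| − 2·|Parcel A∩Parcel B| = 16 + 30 − 10.6667 = 35.33.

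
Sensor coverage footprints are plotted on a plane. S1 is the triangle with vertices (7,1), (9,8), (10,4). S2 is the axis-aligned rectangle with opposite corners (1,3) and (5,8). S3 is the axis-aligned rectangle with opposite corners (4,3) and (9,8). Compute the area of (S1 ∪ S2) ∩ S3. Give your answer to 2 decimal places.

|S1 ∪ S2| = 27.5.
|(S1 ∪ S2) ∩ S3| = 8.57.

8.57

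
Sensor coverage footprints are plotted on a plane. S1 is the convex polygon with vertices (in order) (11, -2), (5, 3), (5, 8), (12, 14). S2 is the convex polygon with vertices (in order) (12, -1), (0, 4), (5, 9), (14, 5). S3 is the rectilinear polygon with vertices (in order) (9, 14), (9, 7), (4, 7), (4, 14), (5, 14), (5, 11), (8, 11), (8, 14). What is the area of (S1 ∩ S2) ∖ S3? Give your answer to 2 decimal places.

|S1 ∩ S2| = 42.2579.
|(S1 ∩ S2) ∩ S3| = 4.0603.
|(S1 ∩ S2) ∖ S3| = 42.2579 − 4.0603 = 38.20.

38.20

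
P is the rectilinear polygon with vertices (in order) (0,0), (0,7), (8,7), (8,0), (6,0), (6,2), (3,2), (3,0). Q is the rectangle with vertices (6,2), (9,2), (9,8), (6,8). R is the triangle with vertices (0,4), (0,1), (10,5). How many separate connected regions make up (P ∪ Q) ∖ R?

2

(P ∪ Q) ∖ R splits into 2 disjoint pieces (area 25.95, area 17.2).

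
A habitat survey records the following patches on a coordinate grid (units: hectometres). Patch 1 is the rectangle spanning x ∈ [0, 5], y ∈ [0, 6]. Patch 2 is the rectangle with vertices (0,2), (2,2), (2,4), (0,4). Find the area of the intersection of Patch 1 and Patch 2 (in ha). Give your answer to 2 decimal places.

|Patch 1∩Patch 2|: x∈[0,2], y∈[2,4] → 2·2 = 4.

4.00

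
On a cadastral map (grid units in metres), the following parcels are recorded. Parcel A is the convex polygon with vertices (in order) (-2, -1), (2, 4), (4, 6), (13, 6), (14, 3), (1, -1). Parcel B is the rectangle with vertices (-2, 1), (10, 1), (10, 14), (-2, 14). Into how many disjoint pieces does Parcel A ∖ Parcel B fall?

2

Parcel A ∖ Parcel B splits into 2 disjoint pieces (area 10.9, area 12.9615).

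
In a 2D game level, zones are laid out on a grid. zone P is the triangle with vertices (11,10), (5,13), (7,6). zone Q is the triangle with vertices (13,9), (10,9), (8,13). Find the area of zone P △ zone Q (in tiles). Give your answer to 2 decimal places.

|zone P| = 18, |zone Q| = 6, |zone P∩zone Q| = 1.5.
|zone P △ zone Q| = |zone P| + |zone Q| − 2·|zone P∩zone Q| = 18 + 6 − 3 = 21.00.

21.00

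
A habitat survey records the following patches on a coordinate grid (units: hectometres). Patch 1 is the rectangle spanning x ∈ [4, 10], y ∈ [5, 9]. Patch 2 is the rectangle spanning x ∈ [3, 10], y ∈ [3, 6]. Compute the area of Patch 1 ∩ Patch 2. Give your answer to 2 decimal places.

|Patch 1∩Patch 2|: x∈[4,10], y∈[5,6] → 6·1 = 6.

6.00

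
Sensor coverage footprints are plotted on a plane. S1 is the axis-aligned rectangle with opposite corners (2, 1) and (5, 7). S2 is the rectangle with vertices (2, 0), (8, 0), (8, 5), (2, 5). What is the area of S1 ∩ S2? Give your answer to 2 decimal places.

12.00

|S1∩S2|: x∈[2,5], y∈[1,5] → 3·4 = 12.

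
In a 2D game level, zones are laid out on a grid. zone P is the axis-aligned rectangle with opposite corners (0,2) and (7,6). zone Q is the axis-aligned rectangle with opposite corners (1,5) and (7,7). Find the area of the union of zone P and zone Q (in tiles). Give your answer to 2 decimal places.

34.00

By inclusion–exclusion:
Individual areas: |zone P| = 28, |zone Q| = 12.
|zone P∩zone Q|: x∈[1,7], y∈[5,6] → 6·1 = 6.
|zone P ∪ zone Q| = 40 − 6 = 34.00.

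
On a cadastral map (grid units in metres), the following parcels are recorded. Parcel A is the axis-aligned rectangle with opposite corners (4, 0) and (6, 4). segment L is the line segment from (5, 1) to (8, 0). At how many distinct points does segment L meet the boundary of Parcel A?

The segment meets the boundary at (6,0.667).

1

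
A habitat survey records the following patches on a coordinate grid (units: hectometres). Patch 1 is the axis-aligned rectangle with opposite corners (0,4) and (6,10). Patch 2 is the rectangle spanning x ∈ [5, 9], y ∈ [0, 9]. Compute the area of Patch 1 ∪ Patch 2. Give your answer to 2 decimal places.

67.00

By inclusion–exclusion:
Individual areas: |Patch 1| = 36, |Patch 2| = 36.
|Patch 1∩Patch 2|: x∈[5,6], y∈[4,9] → 1·5 = 5.
|Patch 1 ∪ Patch 2| = 72 − 5 = 67.00.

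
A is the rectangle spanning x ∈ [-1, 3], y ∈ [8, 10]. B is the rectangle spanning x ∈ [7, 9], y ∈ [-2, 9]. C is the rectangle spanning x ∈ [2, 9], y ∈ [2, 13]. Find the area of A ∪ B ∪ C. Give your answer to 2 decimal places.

By inclusion–exclusion:
Individual areas: |A| = 8, |B| = 22, |C| = 77.
|A∩B| = 0 (no overlap).
|A∩C|: x∈[2,3], y∈[8,10] → 1·2 = 2.
|B∩C|: x∈[7,9], y∈[2,9] → 2·7 = 14.
|A∩B∩C| = 0.
|A ∪ B ∪ C| = 107 − 16 + 0 = 91.00.

91.00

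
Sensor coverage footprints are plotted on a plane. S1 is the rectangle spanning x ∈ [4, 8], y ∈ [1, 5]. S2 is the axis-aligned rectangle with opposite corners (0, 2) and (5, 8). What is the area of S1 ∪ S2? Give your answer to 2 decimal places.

43.00

By inclusion–exclusion:
Individual areas: |S1| = 16, |S2| = 30.
|S1∩S2|: x∈[4,5], y∈[2,5] → 1·3 = 3.
|S1 ∪ S2| = 46 − 3 = 43.00.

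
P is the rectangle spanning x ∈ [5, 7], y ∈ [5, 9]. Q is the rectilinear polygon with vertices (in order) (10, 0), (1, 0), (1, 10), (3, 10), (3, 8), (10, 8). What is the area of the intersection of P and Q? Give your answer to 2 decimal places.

6.00

The intersection is the polygon with vertices (7,5), (5,5), (5,8), (7,8).
By the shoelace formula its area is 6.00.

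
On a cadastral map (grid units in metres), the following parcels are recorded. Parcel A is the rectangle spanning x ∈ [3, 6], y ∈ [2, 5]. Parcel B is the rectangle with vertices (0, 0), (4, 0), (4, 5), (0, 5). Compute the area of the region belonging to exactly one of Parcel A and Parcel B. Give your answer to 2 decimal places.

|Parcel A∩Parcel B|: x∈[3,4], y∈[2,5] → 1·3 = 3.
|Parcel A △ Parcel B| = |Parcel A| + |Parcel B| − 2·|Parcel A∩Parcel B| = 9 + 20 − 6 = 23.00.

23.00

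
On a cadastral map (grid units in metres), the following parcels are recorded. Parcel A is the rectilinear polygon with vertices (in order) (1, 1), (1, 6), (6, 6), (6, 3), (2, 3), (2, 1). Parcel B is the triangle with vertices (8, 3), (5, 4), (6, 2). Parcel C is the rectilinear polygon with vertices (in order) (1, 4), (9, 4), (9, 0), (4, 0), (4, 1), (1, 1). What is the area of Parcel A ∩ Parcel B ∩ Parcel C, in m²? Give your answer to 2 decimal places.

The intersection is the polygon with vertices (5.5,3), (5,4), (6,3.667), (6,3).
By the shoelace formula its area is 0.58.

0.58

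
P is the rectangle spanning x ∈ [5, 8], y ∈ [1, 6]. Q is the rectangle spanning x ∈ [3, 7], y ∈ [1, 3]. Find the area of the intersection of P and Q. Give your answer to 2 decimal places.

4.00

|P∩Q|: x∈[5,7], y∈[1,3] → 2·2 = 4.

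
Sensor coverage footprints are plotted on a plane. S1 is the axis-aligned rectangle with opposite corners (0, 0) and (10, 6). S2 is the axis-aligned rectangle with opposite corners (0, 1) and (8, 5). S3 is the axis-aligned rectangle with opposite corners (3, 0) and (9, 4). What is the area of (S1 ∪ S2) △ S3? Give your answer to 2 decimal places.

|S1 ∪ S2| = 60.
|(S1 ∪ S2) ∩ S3| = 24.
|(S1 ∪ S2) △ S3| = 60 + 24 − 48 = 36.00.

36.00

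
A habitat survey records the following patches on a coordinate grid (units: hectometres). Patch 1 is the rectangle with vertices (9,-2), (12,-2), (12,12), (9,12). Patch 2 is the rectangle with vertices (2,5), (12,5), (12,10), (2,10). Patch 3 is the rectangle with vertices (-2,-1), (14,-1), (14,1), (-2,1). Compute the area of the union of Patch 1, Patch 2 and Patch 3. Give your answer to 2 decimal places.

103.00

By inclusion–exclusion:
Individual areas: |Patch 1| = 42, |Patch 2| = 50, |Patch 3| = 32.
|Patch 1∩Patch 2|: x∈[9,12], y∈[5,10] → 3·5 = 15.
|Patch 1∩Patch 3|: x∈[9,12], y∈[-1,1] → 3·2 = 6.
|Patch 2∩Patch 3| = 0 (no overlap).
|Patch 1∩Patch 2∩Patch 3| = 0.
|Patch 1 ∪ Patch 2 ∪ Patch 3| = 124 − 21 + 0 = 103.00.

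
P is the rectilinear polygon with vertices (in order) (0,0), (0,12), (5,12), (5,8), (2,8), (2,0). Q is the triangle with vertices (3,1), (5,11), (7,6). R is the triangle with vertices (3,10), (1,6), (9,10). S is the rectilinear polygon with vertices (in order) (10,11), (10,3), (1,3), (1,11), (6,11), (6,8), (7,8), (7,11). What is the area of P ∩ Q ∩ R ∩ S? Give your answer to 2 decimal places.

The intersection is the polygon with vertices (4.8,10), (5,10), (5,8), (4.4,8).
By the shoelace formula its area is 0.80.

0.80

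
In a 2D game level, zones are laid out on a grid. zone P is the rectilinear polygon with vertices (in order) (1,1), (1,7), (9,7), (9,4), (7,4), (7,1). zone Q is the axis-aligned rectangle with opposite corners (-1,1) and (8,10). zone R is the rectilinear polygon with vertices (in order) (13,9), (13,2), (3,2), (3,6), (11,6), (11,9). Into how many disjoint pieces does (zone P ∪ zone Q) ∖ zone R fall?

1

(zone P ∪ zone Q) ∖ zone R is a single connected region.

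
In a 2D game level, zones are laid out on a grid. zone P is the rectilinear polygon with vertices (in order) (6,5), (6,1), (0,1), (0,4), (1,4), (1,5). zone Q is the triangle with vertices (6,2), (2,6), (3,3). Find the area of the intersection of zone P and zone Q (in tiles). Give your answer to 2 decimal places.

The intersection is the polygon with vertices (3,5), (6,2), (3,3), (2.333,5).
By the shoelace formula its area is 3.67.

3.67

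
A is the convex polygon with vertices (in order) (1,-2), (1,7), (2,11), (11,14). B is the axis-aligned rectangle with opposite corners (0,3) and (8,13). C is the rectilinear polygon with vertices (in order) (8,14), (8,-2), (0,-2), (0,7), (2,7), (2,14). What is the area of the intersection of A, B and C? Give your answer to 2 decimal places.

The intersection is the polygon with vertices (8,13), (8,9.2), (4.125,3), (1,3), (1,7), (2,7), (2,11).
By the shoelace formula its area is 45.99.

45.99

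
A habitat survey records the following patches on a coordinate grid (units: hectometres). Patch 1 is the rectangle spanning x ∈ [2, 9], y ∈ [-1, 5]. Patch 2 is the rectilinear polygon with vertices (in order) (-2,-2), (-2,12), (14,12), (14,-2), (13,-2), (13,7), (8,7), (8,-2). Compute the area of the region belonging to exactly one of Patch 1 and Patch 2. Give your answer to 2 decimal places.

|Patch 1| = 42, |Patch 2| = 179, |Patch 1∩Patch 2| = 36.
|Patch 1 △ Patch 2| = |Patch 1| + |Patch 2| − 2·|Patch 1∩Patch 2| = 42 + 179 − 72 = 149.00.

149.00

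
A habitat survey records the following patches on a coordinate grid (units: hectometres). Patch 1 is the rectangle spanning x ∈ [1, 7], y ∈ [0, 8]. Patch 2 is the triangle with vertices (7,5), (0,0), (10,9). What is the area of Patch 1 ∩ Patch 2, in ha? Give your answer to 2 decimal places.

4.46

The intersection is the polygon with vertices (7,5), (1,0.714), (1,0.9), (7,6.3).
By the shoelace formula its area is 4.46.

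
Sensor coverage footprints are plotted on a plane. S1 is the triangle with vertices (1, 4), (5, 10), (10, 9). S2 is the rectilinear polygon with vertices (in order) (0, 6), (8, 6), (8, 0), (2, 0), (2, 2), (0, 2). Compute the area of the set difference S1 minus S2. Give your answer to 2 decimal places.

|S1| = 17, |S1∩S2| = 2.2667.
|S1 ∖ S2| = |S1| − |S1∩S2| = 17 − 2.2667 = 14.73.

14.73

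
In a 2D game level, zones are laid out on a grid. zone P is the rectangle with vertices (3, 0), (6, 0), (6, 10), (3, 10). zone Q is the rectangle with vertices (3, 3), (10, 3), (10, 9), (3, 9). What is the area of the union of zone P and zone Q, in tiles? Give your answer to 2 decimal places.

By inclusion–exclusion:
Individual areas: |zone P| = 30, |zone Q| = 42.
|zone P∩zone Q|: x∈[3,6], y∈[3,9] → 3·6 = 18.
|zone P ∪ zone Q| = 72 − 18 = 54.00.

54.00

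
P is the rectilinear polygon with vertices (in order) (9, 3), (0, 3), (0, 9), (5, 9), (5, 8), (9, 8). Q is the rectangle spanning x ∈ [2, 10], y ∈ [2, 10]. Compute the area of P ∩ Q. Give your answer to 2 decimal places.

The intersection is the polygon with vertices (2,3), (2,9), (5,9), (5,8), (9,8), (9,3).
By the shoelace formula its area is 38.00.

38.00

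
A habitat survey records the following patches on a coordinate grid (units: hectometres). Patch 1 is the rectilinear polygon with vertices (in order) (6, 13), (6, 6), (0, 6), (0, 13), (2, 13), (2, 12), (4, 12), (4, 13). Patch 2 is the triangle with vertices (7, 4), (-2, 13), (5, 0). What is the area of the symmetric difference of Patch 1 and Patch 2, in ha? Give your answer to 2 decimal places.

47.81

|Patch 1| = 40, |Patch 2| = 27, |Patch 1∩Patch 2| = 9.5934.
|Patch 1 △ Patch 2| = |Patch 1| + |Patch 2| − 2·|Patch 1∩Patch 2| = 40 + 27 − 19.1868 = 47.81.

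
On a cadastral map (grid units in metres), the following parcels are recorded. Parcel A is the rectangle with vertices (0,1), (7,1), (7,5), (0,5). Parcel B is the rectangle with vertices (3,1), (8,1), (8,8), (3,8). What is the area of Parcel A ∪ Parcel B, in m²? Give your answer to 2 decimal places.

By inclusion–exclusion:
Individual areas: |Parcel A| = 28, |Parcel B| = 35.
|Parcel A∩Parcel B|: x∈[3,7], y∈[1,5] → 4·4 = 16.
|Parcel A ∪ Parcel B| = 63 − 16 = 47.00.

47.00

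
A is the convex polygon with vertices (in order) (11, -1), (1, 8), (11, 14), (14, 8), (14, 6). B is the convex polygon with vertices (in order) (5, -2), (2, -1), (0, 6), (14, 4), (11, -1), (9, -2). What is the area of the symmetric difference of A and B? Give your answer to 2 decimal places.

125.68

|A| = 100.5, |B| = 76, |A∩B| = 25.4115.
|A △ B| = |A| + |B| − 2·|A∩B| = 100.5 + 76 − 50.8229 = 125.68.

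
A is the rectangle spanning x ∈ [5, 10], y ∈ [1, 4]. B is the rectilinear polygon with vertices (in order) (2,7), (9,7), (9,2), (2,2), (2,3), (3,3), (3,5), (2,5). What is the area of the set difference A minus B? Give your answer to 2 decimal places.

7.00

|A| = 15, |A∩B| = 8.
|A ∖ B| = |A| − |A∩B| = 15 − 8 = 7.00.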